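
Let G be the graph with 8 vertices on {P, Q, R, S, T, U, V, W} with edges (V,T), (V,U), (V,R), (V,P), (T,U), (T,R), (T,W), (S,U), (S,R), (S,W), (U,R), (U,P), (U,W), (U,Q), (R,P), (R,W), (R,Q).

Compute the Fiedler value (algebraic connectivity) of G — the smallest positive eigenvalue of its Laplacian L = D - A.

Degrees: deg(P) = 3, deg(Q) = 2, deg(R) = 7, deg(S) = 3, deg(T) = 4, deg(U) = 7, deg(V) = 4, deg(W) = 4.
L = D − A with rows/columns ordered (P, Q, R, S, T, U, V, W):
  [ 3,  0, -1,  0,  0, -1, -1,  0]
  [ 0,  2, -1,  0,  0, -1,  0,  0]
  [-1, -1,  7, -1, -1, -1, -1, -1]
  [ 0,  0, -1,  3,  0, -1,  0, -1]
  [ 0,  0, -1,  0,  4, -1, -1, -1]
  [-1, -1, -1, -1, -1,  7, -1, -1]
  [-1,  0, -1,  0, -1, -1,  4,  0]
  [ 0,  0, -1, -1, -1, -1,  0,  4]
Characteristic polynomial: det(λI − L) = λ(λ − 2)(λ² − 7λ + 11)(λ² − 9λ + 19)(λ − 8)².
Roots: λ = 0; (λ − 2) = 0 ⇒ λ = 2; (λ² − 7λ + 11) = 0 ⇒ λ = (7 ± √5)/2 ≈ 2.382, 4.618; (λ² − 9λ + 19) = 0 ⇒ λ = (9 ± √5)/2 ≈ 3.382, 5.618; (λ − 8) = 0 ⇒ λ = 8 (multiplicity 2).
(Check: the roots sum (with multiplicity) to 34, matching trace L = Σdeg = 2·17 = 34.)
Laplacian eigenvalues: [0.0, 2.0, 2.382, 3.382, 4.618, 5.618, 8.0, 8.0]. Algebraic connectivity (smallest non-zero eigenvalue) = 2.0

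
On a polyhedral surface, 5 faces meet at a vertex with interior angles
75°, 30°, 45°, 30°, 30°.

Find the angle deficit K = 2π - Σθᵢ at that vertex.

Sum of angles = 210°. K = 360° - 210° = 150° = 5π/6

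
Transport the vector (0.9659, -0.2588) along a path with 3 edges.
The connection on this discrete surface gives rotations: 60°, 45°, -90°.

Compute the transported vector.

Total rotation: 60° + 45° + (-90°) = 15°. Final vector: (1, 0)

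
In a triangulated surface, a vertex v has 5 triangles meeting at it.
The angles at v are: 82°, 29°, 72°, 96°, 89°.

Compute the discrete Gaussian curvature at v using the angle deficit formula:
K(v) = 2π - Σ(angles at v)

Sum of angles = 368°. K = 360° - 368° = -8° = -2π/45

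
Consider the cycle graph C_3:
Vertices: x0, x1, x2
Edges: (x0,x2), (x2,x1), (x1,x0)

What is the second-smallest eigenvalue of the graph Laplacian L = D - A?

The cycle graph C_n has Laplacian eigenvalues λ_k = 2 − 2cos(2πk/n), k = 0, 1, …, n−1. Here n = 3:
k=0: 2 − 2cos(0) = 0.0; k=1: 2 − 2cos(2π/3) = 3.0; k=2: 2 − 2cos(4π/3) = 3.0.
Laplacian eigenvalues: [0.0, 3.0, 3.0]. Algebraic connectivity (smallest non-zero eigenvalue) = 3.0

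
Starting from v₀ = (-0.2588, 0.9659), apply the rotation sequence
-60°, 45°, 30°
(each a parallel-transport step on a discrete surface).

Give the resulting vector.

Total rotation: (-60°) + 45° + 30° = 15°. Final vector: (-0.5000, 0.8660)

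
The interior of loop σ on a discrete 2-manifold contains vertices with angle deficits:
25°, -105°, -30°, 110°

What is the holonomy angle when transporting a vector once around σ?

Holonomy = total enclosed curvature = 25° + (-105°) + (-30°) + 110° = 0°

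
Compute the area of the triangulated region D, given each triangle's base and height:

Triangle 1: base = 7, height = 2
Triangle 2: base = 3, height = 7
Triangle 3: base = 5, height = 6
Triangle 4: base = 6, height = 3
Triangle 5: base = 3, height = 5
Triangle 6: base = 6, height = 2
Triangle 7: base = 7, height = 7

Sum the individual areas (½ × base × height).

(1/2)×7×2 + (1/2)×3×7 + (1/2)×5×6 + (1/2)×6×3 + (1/2)×3×5 + (1/2)×6×2 + (1/2)×7×7 = 79.5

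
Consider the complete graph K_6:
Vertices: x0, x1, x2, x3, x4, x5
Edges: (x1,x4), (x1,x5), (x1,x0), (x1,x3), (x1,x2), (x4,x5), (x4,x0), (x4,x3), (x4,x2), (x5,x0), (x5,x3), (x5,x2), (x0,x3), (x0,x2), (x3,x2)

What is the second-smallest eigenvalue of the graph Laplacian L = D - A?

For the complete graph K_n, L = nI − J (J = all-ones matrix). J has eigenvalues n (once, eigenvector 𝟙) and 0 (multiplicity n−1), so L has eigenvalues 0 (once) and n (multiplicity n−1). Here n = 6: eigenvalue 0 once and 6 with multiplicity 5.
Laplacian eigenvalues: [0.0, 6.0, 6.0, 6.0, 6.0, 6.0]. Algebraic connectivity (smallest non-zero eigenvalue) = 6.0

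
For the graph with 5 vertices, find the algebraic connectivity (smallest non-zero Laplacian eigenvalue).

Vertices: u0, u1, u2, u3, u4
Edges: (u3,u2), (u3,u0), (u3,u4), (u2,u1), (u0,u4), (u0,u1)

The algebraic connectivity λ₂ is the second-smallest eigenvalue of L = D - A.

Degrees: deg(u0) = 3, deg(u1) = 2, deg(u2) = 2, deg(u3) = 3, deg(u4) = 2.
L = D − A with rows/columns ordered (u0, u1, u2, u3, u4):
  [ 3, -1,  0, -1, -1]
  [-1,  2, -1,  0,  0]
  [ 0, -1,  2, -1,  0]
  [-1,  0, -1,  3, -1]
  [-1,  0,  0, -1,  2]
Characteristic polynomial: det(λI − L) = λ(λ² − 5λ + 5)(λ² − 7λ + 11).
Roots: λ = 0; (λ² − 5λ + 5) = 0 ⇒ λ = (5 ± √5)/2 ≈ 1.382, 3.618; (λ² − 7λ + 11) = 0 ⇒ λ = (7 ± √5)/2 ≈ 2.382, 4.618.
(Check: the roots sum (with multiplicity) to 12, matching trace L = Σdeg = 2·6 = 12.)
Laplacian eigenvalues: [0.0, 1.382, 2.382, 3.618, 4.618]. Algebraic connectivity (smallest non-zero eigenvalue) = 1.382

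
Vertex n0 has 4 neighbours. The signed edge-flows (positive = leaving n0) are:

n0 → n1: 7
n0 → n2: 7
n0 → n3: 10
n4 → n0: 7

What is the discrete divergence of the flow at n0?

Divergence = sum of outgoing flows = 7 + 7 + 10 + (-7) = 17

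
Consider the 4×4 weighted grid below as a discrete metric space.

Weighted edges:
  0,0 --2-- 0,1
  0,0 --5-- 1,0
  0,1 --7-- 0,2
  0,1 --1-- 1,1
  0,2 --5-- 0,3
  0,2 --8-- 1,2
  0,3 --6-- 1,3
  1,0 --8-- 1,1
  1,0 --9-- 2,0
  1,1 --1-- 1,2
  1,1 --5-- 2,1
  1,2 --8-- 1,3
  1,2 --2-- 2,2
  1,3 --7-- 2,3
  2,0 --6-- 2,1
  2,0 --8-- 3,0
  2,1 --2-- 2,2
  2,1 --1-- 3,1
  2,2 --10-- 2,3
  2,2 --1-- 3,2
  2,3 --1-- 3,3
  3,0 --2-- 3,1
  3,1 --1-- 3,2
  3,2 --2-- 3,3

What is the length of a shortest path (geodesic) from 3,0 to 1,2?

Shortest path: 3,0 → 3,1 → 3,2 → 2,2 → 1,2, total weight = 6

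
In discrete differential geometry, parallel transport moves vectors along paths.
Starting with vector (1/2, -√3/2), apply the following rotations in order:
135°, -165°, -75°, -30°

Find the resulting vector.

Total rotation: 135° + (-165°) + (-75°) + (-30°) = -135°. Final vector: (-0.9659, 0.2588)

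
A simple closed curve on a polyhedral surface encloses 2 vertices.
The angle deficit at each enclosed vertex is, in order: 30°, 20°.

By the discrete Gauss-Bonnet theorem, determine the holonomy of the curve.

Holonomy = total enclosed curvature = 30° + 20° = 50°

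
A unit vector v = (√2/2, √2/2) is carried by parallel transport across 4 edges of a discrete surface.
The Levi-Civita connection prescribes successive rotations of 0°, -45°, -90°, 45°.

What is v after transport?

Total rotation: 0° + (-45°) + (-90°) + 45° = -90°. Final vector: (0.7071, -0.7071)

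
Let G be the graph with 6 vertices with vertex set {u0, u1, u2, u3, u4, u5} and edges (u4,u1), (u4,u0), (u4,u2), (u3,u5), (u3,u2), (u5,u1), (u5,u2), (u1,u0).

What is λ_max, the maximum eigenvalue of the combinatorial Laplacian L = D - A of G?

Degrees: deg(u0) = 2, deg(u1) = 3, deg(u2) = 3, deg(u3) = 2, deg(u4) = 3, deg(u5) = 3.
L = D − A with rows/columns ordered (u0, u1, u2, u3, u4, u5):
  [ 2, -1,  0,  0, -1,  0]
  [-1,  3,  0,  0, -1, -1]
  [ 0,  0,  3, -1, -1, -1]
  [ 0,  0, -1,  2,  0, -1]
  [-1, -1, -1,  0,  3,  0]
  [ 0, -1, -1, -1,  0,  3]
Characteristic polynomial: det(λI − L) = λ(λ − 1)(λ − 3)²(λ − 4)(λ − 5).
Roots: λ = 0; (λ − 1) = 0 ⇒ λ = 1; (λ − 3) = 0 ⇒ λ = 3 (multiplicity 2); (λ − 4) = 0 ⇒ λ = 4; (λ − 5) = 0 ⇒ λ = 5.
(Check: the roots sum (with multiplicity) to 16, matching trace L = Σdeg = 2·8 = 16.)
Laplacian eigenvalues: [0.0, 1.0, 3.0, 3.0, 4.0, 5.0]. Largest eigenvalue (spectral radius) = 5.0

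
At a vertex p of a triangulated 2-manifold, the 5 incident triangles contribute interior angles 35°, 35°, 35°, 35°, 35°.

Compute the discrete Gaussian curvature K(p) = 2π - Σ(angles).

Sum of angles = 175°. K = 360° - 175° = 185°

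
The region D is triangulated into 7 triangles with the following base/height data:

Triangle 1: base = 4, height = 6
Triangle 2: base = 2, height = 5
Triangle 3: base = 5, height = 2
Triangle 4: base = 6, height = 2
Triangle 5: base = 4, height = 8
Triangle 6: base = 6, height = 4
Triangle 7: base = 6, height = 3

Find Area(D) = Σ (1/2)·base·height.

(1/2)×4×6 + (1/2)×2×5 + (1/2)×5×2 + (1/2)×6×2 + (1/2)×4×8 + (1/2)×6×4 + (1/2)×6×3 = 65.0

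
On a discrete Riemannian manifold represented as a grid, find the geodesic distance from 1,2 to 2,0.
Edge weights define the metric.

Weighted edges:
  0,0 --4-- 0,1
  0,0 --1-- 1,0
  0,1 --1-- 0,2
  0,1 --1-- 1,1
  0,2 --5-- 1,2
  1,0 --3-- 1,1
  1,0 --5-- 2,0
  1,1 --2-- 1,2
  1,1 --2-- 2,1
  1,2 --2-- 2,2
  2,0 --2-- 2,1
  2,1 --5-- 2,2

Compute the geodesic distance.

Shortest path: 1,2 → 1,1 → 2,1 → 2,0, total weight = 6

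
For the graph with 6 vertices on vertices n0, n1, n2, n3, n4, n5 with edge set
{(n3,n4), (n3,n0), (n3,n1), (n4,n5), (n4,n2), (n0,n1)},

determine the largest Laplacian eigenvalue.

Degrees: deg(n0) = 2, deg(n1) = 2, deg(n2) = 1, deg(n3) = 3, deg(n4) = 3, deg(n5) = 1.
L = D − A with rows/columns ordered (n0, n1, n2, n3, n4, n5):
  [ 2, -1,  0, -1,  0,  0]
  [-1,  2,  0, -1,  0,  0]
  [ 0,  0,  1,  0, -1,  0]
  [-1, -1,  0,  3, -1,  0]
  [ 0,  0, -1, -1,  3, -1]
  [ 0,  0,  0,  0, -1,  1]
Characteristic polynomial: det(λI − L) = λ(λ² − 5λ + 2)(λ − 1)(λ − 3)².
Roots: λ = 0; (λ² − 5λ + 2) = 0 ⇒ λ = (5 ± √17)/2 ≈ 0.4384, 4.5616; (λ − 1) = 0 ⇒ λ = 1; (λ − 3) = 0 ⇒ λ = 3 (multiplicity 2).
(Check: the roots sum (with multiplicity) to 12, matching trace L = Σdeg = 2·6 = 12.)
Laplacian eigenvalues: [0.0, 0.4384, 1.0, 3.0, 3.0, 4.5616]. Largest eigenvalue (spectral radius) = 4.5616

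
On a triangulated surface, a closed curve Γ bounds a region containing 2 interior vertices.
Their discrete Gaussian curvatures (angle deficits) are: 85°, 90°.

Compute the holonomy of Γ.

Holonomy = total enclosed curvature = 85° + 90° = 175°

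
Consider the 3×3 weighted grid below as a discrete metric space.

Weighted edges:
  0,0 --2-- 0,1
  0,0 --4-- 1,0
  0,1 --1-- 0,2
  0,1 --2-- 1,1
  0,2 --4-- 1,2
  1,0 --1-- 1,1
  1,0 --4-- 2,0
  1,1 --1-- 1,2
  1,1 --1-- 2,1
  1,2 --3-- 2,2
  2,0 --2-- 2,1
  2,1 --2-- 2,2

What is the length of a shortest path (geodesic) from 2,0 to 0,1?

Shortest path: 2,0 → 2,1 → 1,1 → 0,1, total weight = 5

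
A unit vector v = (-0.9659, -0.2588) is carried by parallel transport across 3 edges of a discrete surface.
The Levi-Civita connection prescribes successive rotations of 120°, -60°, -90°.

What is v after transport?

Total rotation: 120° + (-60°) + (-90°) = -30°. Final vector: (-0.9659, 0.2588)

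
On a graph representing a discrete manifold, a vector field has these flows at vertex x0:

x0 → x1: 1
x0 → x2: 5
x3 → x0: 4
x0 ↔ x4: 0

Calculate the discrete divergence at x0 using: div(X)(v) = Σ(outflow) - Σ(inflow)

Divergence = sum of outgoing flows = 1 + 5 + (-4) + 0 = 2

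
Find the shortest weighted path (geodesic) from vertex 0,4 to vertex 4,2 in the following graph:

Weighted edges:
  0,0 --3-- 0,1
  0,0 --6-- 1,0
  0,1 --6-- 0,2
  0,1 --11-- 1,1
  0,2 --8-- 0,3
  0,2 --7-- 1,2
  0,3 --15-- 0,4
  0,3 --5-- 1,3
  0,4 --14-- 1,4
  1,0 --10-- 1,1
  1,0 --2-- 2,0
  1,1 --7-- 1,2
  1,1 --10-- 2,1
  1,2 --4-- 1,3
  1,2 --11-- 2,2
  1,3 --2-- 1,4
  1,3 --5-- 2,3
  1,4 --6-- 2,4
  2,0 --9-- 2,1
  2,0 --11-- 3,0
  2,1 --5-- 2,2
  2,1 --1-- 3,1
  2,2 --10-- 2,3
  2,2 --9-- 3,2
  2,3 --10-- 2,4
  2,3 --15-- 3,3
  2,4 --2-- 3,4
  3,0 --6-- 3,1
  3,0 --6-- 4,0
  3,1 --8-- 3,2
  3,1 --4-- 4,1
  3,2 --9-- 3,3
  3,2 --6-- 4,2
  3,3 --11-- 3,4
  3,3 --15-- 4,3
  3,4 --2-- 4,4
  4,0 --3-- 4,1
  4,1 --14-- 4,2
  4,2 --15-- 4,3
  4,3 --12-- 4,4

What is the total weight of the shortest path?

Shortest path: 0,4 → 1,4 → 1,3 → 1,2 → 2,2 → 3,2 → 4,2, total weight = 46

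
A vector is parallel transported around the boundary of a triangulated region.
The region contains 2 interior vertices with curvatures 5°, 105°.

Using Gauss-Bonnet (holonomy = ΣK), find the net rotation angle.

Holonomy = total enclosed curvature = 5° + 105° = 110°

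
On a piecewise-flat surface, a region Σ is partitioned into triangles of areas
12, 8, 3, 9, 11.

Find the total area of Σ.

12 + 8 + 3 + 9 + 11 = 43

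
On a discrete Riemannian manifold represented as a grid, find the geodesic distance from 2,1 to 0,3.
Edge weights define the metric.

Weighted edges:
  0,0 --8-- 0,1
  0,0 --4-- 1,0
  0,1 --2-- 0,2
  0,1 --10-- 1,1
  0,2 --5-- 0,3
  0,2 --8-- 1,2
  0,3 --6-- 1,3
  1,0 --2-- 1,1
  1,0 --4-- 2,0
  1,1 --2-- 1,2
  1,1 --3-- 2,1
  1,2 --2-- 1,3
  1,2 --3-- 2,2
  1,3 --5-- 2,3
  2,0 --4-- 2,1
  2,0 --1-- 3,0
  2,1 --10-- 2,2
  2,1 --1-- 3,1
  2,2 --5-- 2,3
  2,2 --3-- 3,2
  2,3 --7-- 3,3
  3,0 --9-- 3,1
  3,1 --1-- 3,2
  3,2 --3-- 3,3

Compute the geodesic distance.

Shortest path: 2,1 → 1,1 → 1,2 → 1,3 → 0,3, total weight = 13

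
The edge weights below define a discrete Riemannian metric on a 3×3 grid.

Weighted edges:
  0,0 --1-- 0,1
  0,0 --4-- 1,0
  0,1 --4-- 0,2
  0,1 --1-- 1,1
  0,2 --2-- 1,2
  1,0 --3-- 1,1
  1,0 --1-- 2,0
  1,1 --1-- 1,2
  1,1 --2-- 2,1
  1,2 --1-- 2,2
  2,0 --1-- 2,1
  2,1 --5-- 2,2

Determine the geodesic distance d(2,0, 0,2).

Shortest path: 2,0 → 2,1 → 1,1 → 1,2 → 0,2, total weight = 6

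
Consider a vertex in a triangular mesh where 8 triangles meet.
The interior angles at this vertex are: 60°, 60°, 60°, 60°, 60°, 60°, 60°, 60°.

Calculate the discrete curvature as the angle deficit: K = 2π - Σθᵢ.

Sum of angles = 480°. K = 360° - 480° = -120°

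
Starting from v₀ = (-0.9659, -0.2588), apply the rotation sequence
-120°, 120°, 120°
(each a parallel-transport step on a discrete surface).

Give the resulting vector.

Total rotation: (-120°) + 120° + 120° = 120°. Final vector: (0.7071, -0.7071)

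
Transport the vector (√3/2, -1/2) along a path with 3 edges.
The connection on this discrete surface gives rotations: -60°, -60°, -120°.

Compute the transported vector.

Total rotation: (-60°) + (-60°) + (-120°) = -240° ≡ 120° (mod 360°). Final vector: (0, 1)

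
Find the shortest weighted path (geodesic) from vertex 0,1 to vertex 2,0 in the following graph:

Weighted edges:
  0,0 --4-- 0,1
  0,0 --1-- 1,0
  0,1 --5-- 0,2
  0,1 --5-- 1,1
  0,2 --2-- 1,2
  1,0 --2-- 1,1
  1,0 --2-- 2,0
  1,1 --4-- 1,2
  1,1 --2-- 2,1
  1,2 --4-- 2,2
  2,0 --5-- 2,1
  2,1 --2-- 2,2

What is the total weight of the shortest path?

Shortest path: 0,1 → 0,0 → 1,0 → 2,0, total weight = 7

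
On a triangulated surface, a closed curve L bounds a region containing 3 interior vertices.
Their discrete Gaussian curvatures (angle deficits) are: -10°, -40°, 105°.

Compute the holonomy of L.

Holonomy = total enclosed curvature = (-10°) + (-40°) + 105° = 55°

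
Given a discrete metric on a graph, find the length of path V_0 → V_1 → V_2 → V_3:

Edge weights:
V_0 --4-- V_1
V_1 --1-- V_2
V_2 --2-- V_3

Arc length = 4 + 1 + 2 = 7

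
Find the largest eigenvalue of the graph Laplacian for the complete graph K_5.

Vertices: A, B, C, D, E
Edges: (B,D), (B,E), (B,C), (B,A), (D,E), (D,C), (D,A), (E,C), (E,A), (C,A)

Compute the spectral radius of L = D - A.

For the complete graph K_n, L = nI − J (J = all-ones matrix). J has eigenvalues n (once, eigenvector 𝟙) and 0 (multiplicity n−1), so L has eigenvalues 0 (once) and n (multiplicity n−1). Here n = 5: eigenvalue 0 once and 5 with multiplicity 4.
Laplacian eigenvalues: [0.0, 5.0, 5.0, 5.0, 5.0]. Largest eigenvalue (spectral radius) = 5.0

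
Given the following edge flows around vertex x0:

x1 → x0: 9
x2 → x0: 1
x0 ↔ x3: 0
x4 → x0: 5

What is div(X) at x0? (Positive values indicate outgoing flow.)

Divergence = sum of outgoing flows = (-9) + (-1) + 0 + (-5) = -15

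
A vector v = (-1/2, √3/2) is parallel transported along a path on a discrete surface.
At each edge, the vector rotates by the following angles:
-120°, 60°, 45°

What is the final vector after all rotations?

Total rotation: (-120°) + 60° + 45° = -15°. Final vector: (-0.2588, 0.9659)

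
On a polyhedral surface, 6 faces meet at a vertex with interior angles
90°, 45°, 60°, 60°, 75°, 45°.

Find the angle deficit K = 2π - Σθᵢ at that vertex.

Sum of angles = 375°. K = 360° - 375° = -15°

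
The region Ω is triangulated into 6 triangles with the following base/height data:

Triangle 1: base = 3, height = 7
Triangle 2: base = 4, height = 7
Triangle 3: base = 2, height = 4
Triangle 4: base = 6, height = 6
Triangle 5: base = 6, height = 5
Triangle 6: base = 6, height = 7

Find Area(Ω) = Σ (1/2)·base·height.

(1/2)×3×7 + (1/2)×4×7 + (1/2)×2×4 + (1/2)×6×6 + (1/2)×6×5 + (1/2)×6×7 = 82.5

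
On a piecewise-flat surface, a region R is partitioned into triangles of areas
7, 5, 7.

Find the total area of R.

7 + 5 + 7 = 19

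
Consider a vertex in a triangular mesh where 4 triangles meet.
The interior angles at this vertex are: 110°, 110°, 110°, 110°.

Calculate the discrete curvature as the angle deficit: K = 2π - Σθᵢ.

Sum of angles = 440°. K = 360° - 440° = -80°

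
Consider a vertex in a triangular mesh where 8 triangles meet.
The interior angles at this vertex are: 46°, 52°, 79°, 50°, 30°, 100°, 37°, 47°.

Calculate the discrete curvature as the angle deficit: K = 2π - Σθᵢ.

Sum of angles = 441°. K = 360° - 441° = -81° = -9π/20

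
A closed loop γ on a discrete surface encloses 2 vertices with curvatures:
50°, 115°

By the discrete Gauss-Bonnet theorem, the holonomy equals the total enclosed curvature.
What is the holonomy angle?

Holonomy = total enclosed curvature = 50° + 115° = 165°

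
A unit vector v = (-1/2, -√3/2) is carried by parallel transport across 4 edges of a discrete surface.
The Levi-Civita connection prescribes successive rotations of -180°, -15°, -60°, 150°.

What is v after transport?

Total rotation: (-180°) + (-15°) + (-60°) + 150° = -105°. Final vector: (-0.7071, 0.7071)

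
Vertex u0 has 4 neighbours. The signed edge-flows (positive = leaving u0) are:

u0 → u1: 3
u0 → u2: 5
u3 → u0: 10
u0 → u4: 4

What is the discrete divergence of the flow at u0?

Divergence = sum of outgoing flows = 3 + 5 + (-10) + 4 = 2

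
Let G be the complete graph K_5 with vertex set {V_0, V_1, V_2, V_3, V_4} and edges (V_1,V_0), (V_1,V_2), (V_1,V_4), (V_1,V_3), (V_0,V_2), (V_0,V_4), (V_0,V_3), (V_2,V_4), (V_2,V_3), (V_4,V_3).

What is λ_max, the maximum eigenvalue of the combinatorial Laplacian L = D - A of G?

For the complete graph K_n, L = nI − J (J = all-ones matrix). J has eigenvalues n (once, eigenvector 𝟙) and 0 (multiplicity n−1), so L has eigenvalues 0 (once) and n (multiplicity n−1). Here n = 5: eigenvalue 0 once and 5 with multiplicity 4.
Laplacian eigenvalues: [0.0, 5.0, 5.0, 5.0, 5.0]. Largest eigenvalue (spectral radius) = 5.0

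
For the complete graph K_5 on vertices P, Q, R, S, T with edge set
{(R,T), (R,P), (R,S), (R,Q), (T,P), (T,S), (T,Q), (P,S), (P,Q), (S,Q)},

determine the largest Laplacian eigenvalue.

For the complete graph K_n, L = nI − J (J = all-ones matrix). J has eigenvalues n (once, eigenvector 𝟙) and 0 (multiplicity n−1), so L has eigenvalues 0 (once) and n (multiplicity n−1). Here n = 5: eigenvalue 0 once and 5 with multiplicity 4.
Laplacian eigenvalues: [0.0, 5.0, 5.0, 5.0, 5.0]. Largest eigenvalue (spectral radius) = 5.0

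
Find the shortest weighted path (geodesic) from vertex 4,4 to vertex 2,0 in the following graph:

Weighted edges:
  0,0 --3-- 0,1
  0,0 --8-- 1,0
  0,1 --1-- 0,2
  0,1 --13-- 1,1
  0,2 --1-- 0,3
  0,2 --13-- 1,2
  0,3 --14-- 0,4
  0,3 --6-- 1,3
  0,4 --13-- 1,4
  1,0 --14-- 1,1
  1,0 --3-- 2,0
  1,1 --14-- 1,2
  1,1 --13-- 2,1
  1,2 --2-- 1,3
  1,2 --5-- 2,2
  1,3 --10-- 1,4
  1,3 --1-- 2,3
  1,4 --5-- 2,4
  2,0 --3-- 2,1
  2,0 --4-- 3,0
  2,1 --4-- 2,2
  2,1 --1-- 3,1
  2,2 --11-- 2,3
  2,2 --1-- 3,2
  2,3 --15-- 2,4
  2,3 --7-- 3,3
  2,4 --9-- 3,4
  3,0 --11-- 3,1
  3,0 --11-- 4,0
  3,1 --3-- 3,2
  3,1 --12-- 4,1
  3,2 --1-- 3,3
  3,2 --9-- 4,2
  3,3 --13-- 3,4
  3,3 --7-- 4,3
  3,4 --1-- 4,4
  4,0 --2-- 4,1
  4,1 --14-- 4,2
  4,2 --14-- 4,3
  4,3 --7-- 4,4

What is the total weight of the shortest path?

Shortest path: 4,4 → 3,4 → 3,3 → 3,2 → 3,1 → 2,1 → 2,0, total weight = 22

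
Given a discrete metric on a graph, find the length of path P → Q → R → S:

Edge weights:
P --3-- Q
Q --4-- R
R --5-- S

Arc length = 3 + 4 + 5 = 12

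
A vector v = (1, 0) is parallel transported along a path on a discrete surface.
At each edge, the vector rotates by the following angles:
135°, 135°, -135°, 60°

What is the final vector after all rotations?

Total rotation: 135° + 135° + (-135°) + 60° = 195° ≡ -165° (mod 360°). Final vector: (-0.9659, -0.2588)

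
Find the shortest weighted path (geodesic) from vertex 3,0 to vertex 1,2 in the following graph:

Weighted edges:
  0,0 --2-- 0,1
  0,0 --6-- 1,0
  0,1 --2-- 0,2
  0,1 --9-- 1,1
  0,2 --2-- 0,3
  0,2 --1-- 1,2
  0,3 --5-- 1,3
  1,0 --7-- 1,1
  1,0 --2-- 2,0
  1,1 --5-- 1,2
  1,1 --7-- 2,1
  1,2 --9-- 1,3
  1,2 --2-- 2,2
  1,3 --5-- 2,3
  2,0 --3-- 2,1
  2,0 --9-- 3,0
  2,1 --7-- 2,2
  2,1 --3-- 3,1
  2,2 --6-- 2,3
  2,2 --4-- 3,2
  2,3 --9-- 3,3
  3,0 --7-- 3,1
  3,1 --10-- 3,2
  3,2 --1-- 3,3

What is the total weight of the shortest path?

Shortest path: 3,0 → 3,1 → 2,1 → 2,2 → 1,2, total weight = 19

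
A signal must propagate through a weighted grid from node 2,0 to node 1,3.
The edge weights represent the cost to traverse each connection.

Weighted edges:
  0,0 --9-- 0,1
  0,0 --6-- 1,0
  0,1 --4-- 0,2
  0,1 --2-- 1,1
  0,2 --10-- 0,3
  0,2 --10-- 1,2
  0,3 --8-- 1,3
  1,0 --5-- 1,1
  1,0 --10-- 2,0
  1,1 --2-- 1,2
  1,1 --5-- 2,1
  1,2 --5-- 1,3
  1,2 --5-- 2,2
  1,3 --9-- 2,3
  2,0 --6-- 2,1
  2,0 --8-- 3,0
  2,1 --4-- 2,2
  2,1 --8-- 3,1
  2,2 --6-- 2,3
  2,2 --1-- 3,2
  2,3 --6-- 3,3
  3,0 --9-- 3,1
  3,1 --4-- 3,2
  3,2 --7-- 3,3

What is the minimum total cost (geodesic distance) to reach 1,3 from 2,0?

Shortest path: 2,0 → 2,1 → 1,1 → 1,2 → 1,3, total weight = 18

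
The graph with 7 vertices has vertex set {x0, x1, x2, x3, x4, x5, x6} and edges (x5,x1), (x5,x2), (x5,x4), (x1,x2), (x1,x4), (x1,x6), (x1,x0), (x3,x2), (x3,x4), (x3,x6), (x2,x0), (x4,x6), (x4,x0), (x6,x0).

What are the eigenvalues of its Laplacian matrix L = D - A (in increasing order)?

Degrees: deg(x0) = 4, deg(x1) = 5, deg(x2) = 4, deg(x3) = 3, deg(x4) = 5, deg(x5) = 3, deg(x6) = 4.
L = D − A with rows/columns ordered (x0, x1, x2, x3, x4, x5, x6):
  [ 4, -1, -1,  0, -1,  0, -1]
  [-1,  5, -1,  0, -1, -1, -1]
  [-1, -1,  4, -1,  0, -1,  0]
  [ 0,  0, -1,  3, -1,  0, -1]
  [-1, -1,  0, -1,  5, -1, -1]
  [ 0, -1, -1,  0, -1,  3,  0]
  [-1, -1,  0, -1, -1,  0,  4]
Characteristic polynomial: det(λI − L) = λ(λ² − 8λ + 14)(λ² − 10λ + 22)(λ − 4)(λ − 6).
Roots: λ = 0; (λ² − 8λ + 14) = 0 ⇒ λ = 4 ± √2 ≈ 2.5858, 5.4142; (λ² − 10λ + 22) = 0 ⇒ λ = 5 ± √3 ≈ 3.2679, 6.7321; (λ − 4) = 0 ⇒ λ = 4; (λ − 6) = 0 ⇒ λ = 6.
(Check: the roots sum (with multiplicity) to 28, matching trace L = Σdeg = 2·14 = 28.)
Laplacian eigenvalues (increasing order): [0.0, 2.5858, 3.2679, 4.0, 5.4142, 6.0, 6.7321]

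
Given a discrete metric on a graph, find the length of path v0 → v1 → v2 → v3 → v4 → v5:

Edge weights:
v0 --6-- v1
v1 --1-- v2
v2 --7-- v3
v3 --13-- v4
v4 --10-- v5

Arc length = 6 + 1 + 7 + 13 + 10 = 37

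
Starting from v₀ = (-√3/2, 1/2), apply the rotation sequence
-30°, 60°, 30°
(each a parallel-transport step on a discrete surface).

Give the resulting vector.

Total rotation: (-30°) + 60° + 30° = 60°. Final vector: (-0.8660, -0.5000)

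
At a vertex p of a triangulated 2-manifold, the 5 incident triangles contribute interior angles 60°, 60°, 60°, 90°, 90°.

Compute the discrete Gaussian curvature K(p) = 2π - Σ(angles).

Sum of angles = 360°. K = 360° - 360° = 0° = 0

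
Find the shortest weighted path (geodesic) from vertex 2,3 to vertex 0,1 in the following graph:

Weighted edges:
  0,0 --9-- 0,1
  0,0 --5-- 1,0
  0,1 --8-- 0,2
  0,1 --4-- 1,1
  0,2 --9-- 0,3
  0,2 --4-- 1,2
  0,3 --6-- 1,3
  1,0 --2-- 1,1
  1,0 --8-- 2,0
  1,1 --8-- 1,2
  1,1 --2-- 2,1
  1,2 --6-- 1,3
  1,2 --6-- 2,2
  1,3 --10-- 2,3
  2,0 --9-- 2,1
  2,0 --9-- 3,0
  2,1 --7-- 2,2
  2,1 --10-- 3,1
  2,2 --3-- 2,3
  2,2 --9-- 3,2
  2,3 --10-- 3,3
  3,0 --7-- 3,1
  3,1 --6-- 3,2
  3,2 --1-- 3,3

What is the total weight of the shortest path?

Shortest path: 2,3 → 2,2 → 2,1 → 1,1 → 0,1, total weight = 16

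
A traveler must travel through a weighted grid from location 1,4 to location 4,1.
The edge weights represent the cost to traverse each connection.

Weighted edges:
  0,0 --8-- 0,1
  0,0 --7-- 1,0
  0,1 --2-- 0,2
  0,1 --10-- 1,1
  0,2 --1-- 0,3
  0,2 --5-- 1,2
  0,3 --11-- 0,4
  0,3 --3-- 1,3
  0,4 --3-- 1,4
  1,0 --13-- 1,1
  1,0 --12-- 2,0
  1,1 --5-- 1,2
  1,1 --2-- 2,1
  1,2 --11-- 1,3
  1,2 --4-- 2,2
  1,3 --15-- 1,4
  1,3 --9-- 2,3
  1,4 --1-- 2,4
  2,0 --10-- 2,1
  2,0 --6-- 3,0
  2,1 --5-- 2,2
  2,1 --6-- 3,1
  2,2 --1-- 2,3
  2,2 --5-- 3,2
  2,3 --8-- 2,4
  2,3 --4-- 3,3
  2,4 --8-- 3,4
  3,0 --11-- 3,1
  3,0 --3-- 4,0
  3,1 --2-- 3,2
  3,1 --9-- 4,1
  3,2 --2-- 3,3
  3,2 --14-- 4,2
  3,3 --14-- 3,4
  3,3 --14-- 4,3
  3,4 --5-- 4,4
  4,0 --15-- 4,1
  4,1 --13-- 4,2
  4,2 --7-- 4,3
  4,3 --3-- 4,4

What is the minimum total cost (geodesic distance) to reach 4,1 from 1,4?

Shortest path: 1,4 → 2,4 → 2,3 → 2,2 → 3,2 → 3,1 → 4,1, total weight = 26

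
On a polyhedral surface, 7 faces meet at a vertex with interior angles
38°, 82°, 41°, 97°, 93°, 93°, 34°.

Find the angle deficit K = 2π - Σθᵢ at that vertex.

Sum of angles = 478°. K = 360° - 478° = -118° = -59π/90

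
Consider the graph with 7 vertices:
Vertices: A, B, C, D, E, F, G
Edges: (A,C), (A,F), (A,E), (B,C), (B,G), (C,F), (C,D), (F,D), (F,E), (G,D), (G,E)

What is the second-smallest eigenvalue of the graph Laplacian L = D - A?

Degrees: deg(A) = 3, deg(B) = 2, deg(C) = 4, deg(D) = 3, deg(E) = 3, deg(F) = 4, deg(G) = 3.
L = D − A with rows/columns ordered (A, B, C, D, E, F, G):
  [ 3,  0, -1,  0, -1, -1,  0]
  [ 0,  2, -1,  0,  0,  0, -1]
  [-1, -1,  4, -1,  0, -1,  0]
  [ 0,  0, -1,  3,  0, -1, -1]
  [-1,  0,  0,  0,  3, -1, -1]
  [-1,  0, -1, -1, -1,  4,  0]
  [ 0, -1,  0, -1, -1,  0,  3]
Characteristic polynomial: det(λI − L) = λ(λ² − 6λ + 7)(λ² − 8λ + 14)².
Roots: λ = 0; (λ² − 6λ + 7) = 0 ⇒ λ = 3 ± √2 ≈ 1.5858, 4.4142; (λ² − 8λ + 14) = 0 ⇒ λ = 4 ± √2 ≈ 2.5858, 5.4142 (multiplicity 2).
(Check: the roots sum (with multiplicity) to 22, matching trace L = Σdeg = 2·11 = 22.)
Laplacian eigenvalues: [0.0, 1.5858, 2.5858, 2.5858, 4.4142, 5.4142, 5.4142]. Algebraic connectivity (smallest non-zero eigenvalue) = 1.5858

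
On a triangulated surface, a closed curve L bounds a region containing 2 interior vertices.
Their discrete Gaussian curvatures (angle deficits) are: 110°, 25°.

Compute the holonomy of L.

Holonomy = total enclosed curvature = 110° + 25° = 135°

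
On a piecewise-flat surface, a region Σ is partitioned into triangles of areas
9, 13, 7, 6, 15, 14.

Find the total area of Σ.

9 + 13 + 7 + 6 + 15 + 14 = 64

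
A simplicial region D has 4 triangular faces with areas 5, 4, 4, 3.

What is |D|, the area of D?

5 + 4 + 4 + 3 = 16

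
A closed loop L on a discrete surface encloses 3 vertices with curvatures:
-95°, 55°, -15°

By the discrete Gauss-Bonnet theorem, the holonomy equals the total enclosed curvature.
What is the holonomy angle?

Holonomy = total enclosed curvature = (-95°) + 55° + (-15°) = -55°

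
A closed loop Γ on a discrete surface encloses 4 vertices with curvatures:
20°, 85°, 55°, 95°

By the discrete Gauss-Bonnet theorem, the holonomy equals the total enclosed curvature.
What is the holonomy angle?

Holonomy = total enclosed curvature = 20° + 85° + 55° + 95° = 255°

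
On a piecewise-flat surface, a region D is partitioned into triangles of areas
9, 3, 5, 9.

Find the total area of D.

9 + 3 + 5 + 9 = 26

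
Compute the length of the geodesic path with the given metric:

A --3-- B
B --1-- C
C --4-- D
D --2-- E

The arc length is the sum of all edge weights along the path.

Arc length = 3 + 1 + 4 + 2 = 10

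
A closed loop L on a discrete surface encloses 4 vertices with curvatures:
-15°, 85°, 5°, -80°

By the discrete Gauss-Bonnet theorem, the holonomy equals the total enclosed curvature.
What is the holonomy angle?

Holonomy = total enclosed curvature = (-15°) + 85° + 5° + (-80°) = -5°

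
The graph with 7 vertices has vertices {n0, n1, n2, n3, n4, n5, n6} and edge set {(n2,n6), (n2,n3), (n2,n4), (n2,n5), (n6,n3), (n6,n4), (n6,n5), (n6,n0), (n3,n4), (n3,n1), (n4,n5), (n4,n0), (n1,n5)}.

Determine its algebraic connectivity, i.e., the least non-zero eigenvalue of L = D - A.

Degrees: deg(n0) = 2, deg(n1) = 2, deg(n2) = 4, deg(n3) = 4, deg(n4) = 5, deg(n5) = 4, deg(n6) = 5.
L = D − A with rows/columns ordered (n0, n1, n2, n3, n4, n5, n6):
  [ 2,  0,  0,  0, -1,  0, -1]
  [ 0,  2,  0, -1,  0, -1,  0]
  [ 0,  0,  4, -1, -1, -1, -1]
  [ 0, -1, -1,  4, -1,  0, -1]
  [-1,  0, -1, -1,  5, -1, -1]
  [ 0, -1, -1,  0, -1,  4, -1]
  [-1,  0, -1, -1, -1, -1,  5]
Characteristic polynomial: det(λI − L) = λ(λ² − 8λ + 10)(λ² − 8λ + 14)(λ − 4)(λ − 6).
Roots: λ = 0; (λ² − 8λ + 10) = 0 ⇒ λ = 4 ± √6 ≈ 1.5505, 6.4495; (λ² − 8λ + 14) = 0 ⇒ λ = 4 ± √2 ≈ 2.5858, 5.4142; (λ − 4) = 0 ⇒ λ = 4; (λ − 6) = 0 ⇒ λ = 6.
(Check: the roots sum (with multiplicity) to 26, matching trace L = Σdeg = 2·13 = 26.)
Laplacian eigenvalues: [0.0, 1.5505, 2.5858, 4.0, 5.4142, 6.0, 6.4495]. Algebraic connectivity (smallest non-zero eigenvalue) = 1.5505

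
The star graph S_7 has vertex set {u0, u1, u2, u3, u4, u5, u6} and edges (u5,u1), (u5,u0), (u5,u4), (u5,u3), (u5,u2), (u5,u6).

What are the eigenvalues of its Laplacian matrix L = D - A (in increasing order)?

The star S_7 is the complete bipartite graph K_{1,6} (one hub of degree 6, 6 leaves of degree 1). The Laplacian spectrum of K_{p,q} is 0, p (multiplicity q−1), q (multiplicity p−1), p+q. With p = 1, q = 6: 0 once, 1 with multiplicity 5, and 7 once. (Check: trace L = sum of degrees = 12 = 5·1 + 7.)
Laplacian eigenvalues (increasing order): [0.0, 1.0, 1.0, 1.0, 1.0, 1.0, 7.0]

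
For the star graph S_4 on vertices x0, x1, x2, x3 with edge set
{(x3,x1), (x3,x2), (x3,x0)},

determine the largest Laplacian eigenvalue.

The star S_4 is the complete bipartite graph K_{1,3} (one hub of degree 3, 3 leaves of degree 1). The Laplacian spectrum of K_{p,q} is 0, p (multiplicity q−1), q (multiplicity p−1), p+q. With p = 1, q = 3: 0 once, 1 with multiplicity 2, and 4 once. (Check: trace L = sum of degrees = 6 = 2·1 + 4.)
Laplacian eigenvalues: [0.0, 1.0, 1.0, 4.0]. Largest eigenvalue (spectral radius) = 4.0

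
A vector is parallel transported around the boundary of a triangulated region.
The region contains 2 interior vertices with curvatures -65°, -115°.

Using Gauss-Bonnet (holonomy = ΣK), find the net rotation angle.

Holonomy = total enclosed curvature = (-65°) + (-115°) = -180°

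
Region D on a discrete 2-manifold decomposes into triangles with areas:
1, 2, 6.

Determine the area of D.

1 + 2 + 6 = 9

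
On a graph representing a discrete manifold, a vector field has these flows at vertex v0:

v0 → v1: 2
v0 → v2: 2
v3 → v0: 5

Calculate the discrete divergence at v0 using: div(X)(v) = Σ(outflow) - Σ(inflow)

Divergence = sum of outgoing flows = 2 + 2 + (-5) = -1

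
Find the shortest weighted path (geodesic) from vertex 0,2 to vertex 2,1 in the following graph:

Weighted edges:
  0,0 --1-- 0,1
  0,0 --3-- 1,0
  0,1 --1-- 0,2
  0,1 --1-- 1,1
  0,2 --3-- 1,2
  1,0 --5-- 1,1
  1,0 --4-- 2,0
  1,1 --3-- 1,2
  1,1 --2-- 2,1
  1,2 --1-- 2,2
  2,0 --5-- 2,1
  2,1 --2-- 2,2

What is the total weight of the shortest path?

Shortest path: 0,2 → 0,1 → 1,1 → 2,1, total weight = 4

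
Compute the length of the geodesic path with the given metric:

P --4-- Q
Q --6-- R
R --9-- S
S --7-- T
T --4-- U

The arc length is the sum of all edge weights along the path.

Arc length = 4 + 6 + 9 + 7 + 4 = 30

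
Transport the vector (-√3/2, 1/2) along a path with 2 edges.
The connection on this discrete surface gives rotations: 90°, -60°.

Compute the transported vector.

Total rotation: 90° + (-60°) = 30°. Final vector: (-1, 0)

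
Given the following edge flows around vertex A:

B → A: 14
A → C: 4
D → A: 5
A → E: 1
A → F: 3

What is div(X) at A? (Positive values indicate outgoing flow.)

Divergence = sum of outgoing flows = (-14) + 4 + (-5) + 1 + 3 = -11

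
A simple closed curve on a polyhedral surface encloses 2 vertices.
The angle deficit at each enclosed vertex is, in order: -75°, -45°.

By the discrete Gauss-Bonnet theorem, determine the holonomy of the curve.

Holonomy = total enclosed curvature = (-75°) + (-45°) = -120°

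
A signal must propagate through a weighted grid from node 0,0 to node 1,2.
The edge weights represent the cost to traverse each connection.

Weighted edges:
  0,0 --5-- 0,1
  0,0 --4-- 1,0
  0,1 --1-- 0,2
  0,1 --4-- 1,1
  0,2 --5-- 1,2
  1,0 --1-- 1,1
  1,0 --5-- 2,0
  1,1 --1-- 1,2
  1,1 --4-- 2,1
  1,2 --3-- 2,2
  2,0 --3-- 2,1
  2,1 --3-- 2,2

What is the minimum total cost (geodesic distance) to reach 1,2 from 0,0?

Shortest path: 0,0 → 1,0 → 1,1 → 1,2, total weight = 6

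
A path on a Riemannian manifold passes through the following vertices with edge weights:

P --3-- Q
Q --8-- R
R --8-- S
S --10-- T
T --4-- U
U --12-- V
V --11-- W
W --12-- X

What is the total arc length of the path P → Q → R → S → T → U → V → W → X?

Arc length = 3 + 8 + 8 + 10 + 4 + 12 + 11 + 12 = 68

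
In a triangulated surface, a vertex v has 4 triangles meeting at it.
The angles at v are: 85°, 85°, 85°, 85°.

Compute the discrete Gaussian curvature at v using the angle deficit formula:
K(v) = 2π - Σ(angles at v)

Sum of angles = 340°. K = 360° - 340° = 20°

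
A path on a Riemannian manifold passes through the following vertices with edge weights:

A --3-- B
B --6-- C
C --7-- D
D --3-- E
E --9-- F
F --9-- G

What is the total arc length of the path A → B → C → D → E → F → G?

Arc length = 3 + 6 + 7 + 3 + 9 + 9 = 37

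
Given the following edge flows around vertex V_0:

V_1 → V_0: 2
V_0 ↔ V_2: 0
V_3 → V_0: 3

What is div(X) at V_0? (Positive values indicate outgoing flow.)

Divergence = sum of outgoing flows = (-2) + 0 + (-3) = -5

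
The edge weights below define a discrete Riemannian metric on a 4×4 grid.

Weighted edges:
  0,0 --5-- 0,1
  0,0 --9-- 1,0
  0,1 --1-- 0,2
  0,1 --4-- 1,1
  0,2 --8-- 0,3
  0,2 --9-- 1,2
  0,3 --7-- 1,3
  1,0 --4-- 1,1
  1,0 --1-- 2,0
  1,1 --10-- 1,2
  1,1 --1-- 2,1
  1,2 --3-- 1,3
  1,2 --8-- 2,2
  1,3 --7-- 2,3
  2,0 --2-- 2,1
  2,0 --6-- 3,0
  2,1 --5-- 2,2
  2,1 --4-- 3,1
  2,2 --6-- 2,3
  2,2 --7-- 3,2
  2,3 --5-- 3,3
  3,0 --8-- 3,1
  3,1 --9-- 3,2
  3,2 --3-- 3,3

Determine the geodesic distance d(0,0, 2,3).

Shortest path: 0,0 → 0,1 → 1,1 → 2,1 → 2,2 → 2,3, total weight = 21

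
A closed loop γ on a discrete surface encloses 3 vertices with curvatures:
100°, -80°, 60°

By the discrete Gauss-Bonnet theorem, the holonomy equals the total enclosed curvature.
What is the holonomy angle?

Holonomy = total enclosed curvature = 100° + (-80°) + 60° = 80°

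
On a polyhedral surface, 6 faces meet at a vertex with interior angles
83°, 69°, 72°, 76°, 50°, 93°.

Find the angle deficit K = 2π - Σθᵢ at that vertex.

Sum of angles = 443°. K = 360° - 443° = -83° = -83π/180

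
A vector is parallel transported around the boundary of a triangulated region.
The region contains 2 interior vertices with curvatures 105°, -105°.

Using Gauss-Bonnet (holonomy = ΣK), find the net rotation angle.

Holonomy = total enclosed curvature = 105° + (-105°) = 0°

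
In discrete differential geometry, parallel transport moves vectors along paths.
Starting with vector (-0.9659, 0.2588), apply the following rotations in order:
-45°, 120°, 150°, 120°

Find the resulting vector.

Total rotation: (-45°) + 120° + 150° + 120° = 345° ≡ -15° (mod 360°). Final vector: (-0.8660, 0.5000)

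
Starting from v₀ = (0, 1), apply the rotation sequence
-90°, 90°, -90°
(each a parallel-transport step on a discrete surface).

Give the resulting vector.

Total rotation: (-90°) + 90° + (-90°) = -90°. Final vector: (1, 0)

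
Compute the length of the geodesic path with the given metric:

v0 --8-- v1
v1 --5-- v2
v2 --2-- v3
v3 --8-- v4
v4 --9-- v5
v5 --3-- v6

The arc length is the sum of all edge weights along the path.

Arc length = 8 + 5 + 2 + 8 + 9 + 3 = 35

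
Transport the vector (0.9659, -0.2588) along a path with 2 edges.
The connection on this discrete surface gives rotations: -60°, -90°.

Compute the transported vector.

Total rotation: (-60°) + (-90°) = -150°. Final vector: (-0.9659, -0.2588)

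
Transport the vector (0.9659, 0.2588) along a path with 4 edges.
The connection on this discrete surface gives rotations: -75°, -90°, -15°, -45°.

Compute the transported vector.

Total rotation: (-75°) + (-90°) + (-15°) + (-45°) = -225° ≡ 135° (mod 360°). Final vector: (-0.8660, 0.5000)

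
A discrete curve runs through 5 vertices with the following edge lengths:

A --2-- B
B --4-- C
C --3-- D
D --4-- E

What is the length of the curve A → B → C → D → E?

Arc length = 2 + 4 + 3 + 4 = 13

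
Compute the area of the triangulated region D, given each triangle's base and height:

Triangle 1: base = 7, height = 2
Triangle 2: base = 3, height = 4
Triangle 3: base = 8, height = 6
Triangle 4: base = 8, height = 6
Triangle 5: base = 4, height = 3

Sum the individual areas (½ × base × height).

(1/2)×7×2 + (1/2)×3×4 + (1/2)×8×6 + (1/2)×8×6 + (1/2)×4×3 = 67.0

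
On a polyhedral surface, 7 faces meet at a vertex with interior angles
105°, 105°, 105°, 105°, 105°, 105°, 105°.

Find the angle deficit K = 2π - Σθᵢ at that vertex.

Sum of angles = 735°. K = 360° - 735° = -375° = -25π/12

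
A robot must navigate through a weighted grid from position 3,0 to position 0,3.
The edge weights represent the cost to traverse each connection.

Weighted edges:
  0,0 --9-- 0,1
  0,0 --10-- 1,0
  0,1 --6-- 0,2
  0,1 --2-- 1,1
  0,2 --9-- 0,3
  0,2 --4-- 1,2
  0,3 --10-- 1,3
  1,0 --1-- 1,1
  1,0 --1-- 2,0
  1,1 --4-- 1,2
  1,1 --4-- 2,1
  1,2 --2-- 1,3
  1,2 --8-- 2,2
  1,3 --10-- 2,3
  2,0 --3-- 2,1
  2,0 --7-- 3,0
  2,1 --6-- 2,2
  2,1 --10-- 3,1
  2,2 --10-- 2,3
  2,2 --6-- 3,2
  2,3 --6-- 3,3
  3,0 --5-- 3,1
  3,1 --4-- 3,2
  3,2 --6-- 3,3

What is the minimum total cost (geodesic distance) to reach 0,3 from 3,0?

Shortest path: 3,0 → 2,0 → 1,0 → 1,1 → 1,2 → 1,3 → 0,3, total weight = 25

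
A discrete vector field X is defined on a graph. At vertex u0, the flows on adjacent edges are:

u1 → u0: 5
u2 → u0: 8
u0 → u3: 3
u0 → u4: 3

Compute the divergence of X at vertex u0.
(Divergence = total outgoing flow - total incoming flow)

Divergence = sum of outgoing flows = (-5) + (-8) + 3 + 3 = -7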